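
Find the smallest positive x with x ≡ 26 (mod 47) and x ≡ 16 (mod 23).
637

Using Chinese Remainder Theorem:
M = 47 × 23 = 1081
M1 = 23, M2 = 47
y1 = 23^(-1) mod 47 = 45
y2 = 47^(-1) mod 23 = 1
x = (26×23×45 + 16×47×1) mod 1081 = 637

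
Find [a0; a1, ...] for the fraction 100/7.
[14; 3, 2]

Euclidean algorithm steps:
100 = 14 × 7 + 2
7 = 3 × 2 + 1
2 = 2 × 1 + 0
Continued fraction: [14; 3, 2]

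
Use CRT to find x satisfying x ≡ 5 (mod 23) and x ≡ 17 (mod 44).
281

Using Chinese Remainder Theorem:
M = 23 × 44 = 1012
M1 = 44, M2 = 23
y1 = 44^(-1) mod 23 = 11
y2 = 23^(-1) mod 44 = 23
x = (5×44×11 + 17×23×23) mod 1012 = 281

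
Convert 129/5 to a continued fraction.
[25; 1, 4]

Euclidean algorithm steps:
129 = 25 × 5 + 4
5 = 1 × 4 + 1
4 = 4 × 1 + 0
Continued fraction: [25; 1, 4]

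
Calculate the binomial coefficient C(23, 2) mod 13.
6

Using Lucas' theorem:
Write n=23 and k=2 in base 13:
n in base 13: [1, 10]
k in base 13: [0, 2]
C(23,2) mod 13 = ∏ C(n_i, k_i) mod 13
Digit binomials (mod 13): C(1,0) = 1; C(10,2) = 45 ≡ 6
Product: 1 × 6 = 6 ≡ 6 (mod 13)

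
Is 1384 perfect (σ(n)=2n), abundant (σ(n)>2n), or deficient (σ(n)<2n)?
deficient

Proper divisors of 1384: sum = 1 + 2 + 4 + 8 + 173 + 346 + 692 = 1226
Since 1226 < 1384, 1384 is deficient.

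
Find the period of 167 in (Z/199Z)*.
198

199 is prime, so ord(167) divides φ(199) = 198.
Divisors of 198: 1, 2, 3, 6, 9, 11, 18, 22, 33, 66, 99, 198.
Repeated squaring: 167^1 ≡ 167, 167^2 ≡ 29, 167^4 ≡ 45, 167^8 ≡ 35, 167^16 ≡ 31, 167^32 ≡ 165, 167^64 ≡ 161, 167^128 ≡ 51 (mod 199).
Test 167^d mod 199 for each divisor d in increasing order:
167^1 ≡ 167
167^2 ≡ 29
167^3 = 167^2·167^1 ≡ 67
167^6 = 167^4·167^2 ≡ 111
167^9 = 167^8·167^1 ≡ 74
167^11 = 167^8·167^2·167^1 ≡ 156
167^18 = 167^16·167^2 ≡ 103
167^22 = 167^16·167^4·167^2 ≡ 58
167^33 = 167^32·167^1 ≡ 93
167^66 = 167^64·167^2 ≡ 92
167^99 = 167^64·167^32·167^2·167^1 ≡ 198
167^198 = 167^128·167^64·167^4·167^2 ≡ 1  ← first divisor giving 1
The order is 198.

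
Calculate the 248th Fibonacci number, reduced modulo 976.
21

Matrix identity: Q^n = [[F_(n+1), F_n], [F_n, F_(n-1)]] with Q = [[1,1],[1,0]].
n = 248 = 11111000₂. Square-and-multiply, entries mod 976:
Q^1 = [[1,1],[1,0]]
Q^3 = (Q^1)²·Q = [[3,2],[2,1]]
Q^7 = (Q^3)²·Q = [[21,13],[13,8]]
Q^15 = (Q^7)²·Q = [[11,610],[610,377]]
Q^31 = (Q^15)²·Q = [[853,365],[365,488]]
Q^62 = (Q^31)² = [[2,489],[489,489]]
Q^124 = (Q^62)² = [[5,3],[3,2]]
Q^248 = (Q^124)² = [[34,21],[21,13]]
F_248 mod 976 = Q^248[0][1] = 21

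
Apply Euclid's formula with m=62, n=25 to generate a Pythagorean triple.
(3219, 3100, 4469)

Euclid's formula: a = m² - n², b = 2mn, c = m² + n²
m = 62, n = 25
a = 62² - 25² = 3844 - 625 = 3219
b = 2 × 62 × 25 = 3100
c = 62² + 25² = 3844 + 625 = 4469
Verification: 3219² + 3100² = 10361961 + 9610000 = 19971961 = 4469² ✓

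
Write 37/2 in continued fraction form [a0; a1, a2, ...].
[18; 2]

Euclidean algorithm steps:
37 = 18 × 2 + 1
2 = 2 × 1 + 0
Continued fraction: [18; 2]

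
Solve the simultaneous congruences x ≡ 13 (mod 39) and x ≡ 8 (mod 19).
559

Using Chinese Remainder Theorem:
M = 39 × 19 = 741
M1 = 19, M2 = 39
y1 = 19^(-1) mod 39 = 37
y2 = 39^(-1) mod 19 = 1
x = (13×19×37 + 8×39×1) mod 741 = 559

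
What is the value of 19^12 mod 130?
1

Repeated squaring. Binary of 12 = 1100.
19^1 ≡ 19 (mod 130); 19^2 ≡ 101 (mod 130); 19^4 ≡ 61 (mod 130); 19^8 ≡ 81 (mod 130)
19^12 = 19^4 × 19^8 ≡ 1 (mod 130)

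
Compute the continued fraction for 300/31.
[9; 1, 2, 10]

Euclidean algorithm steps:
300 = 9 × 31 + 21
31 = 1 × 21 + 10
21 = 2 × 10 + 1
10 = 10 × 1 + 0
Continued fraction: [9; 1, 2, 10]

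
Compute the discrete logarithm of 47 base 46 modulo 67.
4

Baby-step giant-step with step n = ⌈√67⌉ = 9.
Baby steps 46^j mod 67 (j:value) for j=0..8: 0:1, 1:46, 2:39, 3:52, 4:47, 5:18, 6:24, 7:32, 8:65.
h = 47 is already in the table at j=4, so x = 4.
Check: 46^4 ≡ 47 (mod 67).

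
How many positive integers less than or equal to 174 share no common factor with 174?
56

174 = 2 × 3 × 29
φ(n) = n × ∏(1 - 1/p) for each prime p dividing n
φ(174) = 174 × (1 - 1/2) × (1 - 1/3) × (1 - 1/29) = 56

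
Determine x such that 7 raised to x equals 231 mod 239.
79

Baby-step giant-step with step n = ⌈√239⌉ = 16.
Baby steps 7^j mod 239 (j:value) for j=0..15: 0:1, 1:7, 2:49, 3:104, 4:11, 5:77, 6:61, 7:188, 8:121, 9:130, 10:193, 11:156, 12:136, 13:235, 14:211, 15:43.
Giant-step multiplier: 7^(-16) ≡ 7^(238-16) = 7^222 ≡ 27 (mod 239).
Giant steps γ_i = 231·27^i mod 239: γ_0=231, γ_1=23, γ_2=143, γ_3=37, γ_4=43 (in table at j=15).
x = i·n + j = 4·16 + 15 = 79.
Check: 7^79 ≡ 231 (mod 239).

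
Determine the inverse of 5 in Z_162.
65

gcd(5, 162) = 1, so the inverse exists.
Extended Euclidean algorithm on (162, 5):
162 = 32 × 5 + 2  ⟹  2 = (1)·162 + (-32)·5
5 = 2 × 2 + 1  ⟹  1 = (-2)·162 + (65)·5
So (65)·5 ≡ 1 (mod 162), i.e. 5^(-1) ≡ 65 (mod 162).
Check: 5 × 65 = 325 ≡ 1 (mod 162)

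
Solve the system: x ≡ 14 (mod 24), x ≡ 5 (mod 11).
38

Using Chinese Remainder Theorem:
M = 24 × 11 = 264
M1 = 11, M2 = 24
y1 = 11^(-1) mod 24 = 11
y2 = 24^(-1) mod 11 = 6
x = (14×11×11 + 5×24×6) mod 264 = 38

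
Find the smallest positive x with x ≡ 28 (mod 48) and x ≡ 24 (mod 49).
220

Using Chinese Remainder Theorem:
M = 48 × 49 = 2352
M1 = 49, M2 = 48
y1 = 49^(-1) mod 48 = 1
y2 = 48^(-1) mod 49 = 48
x = (28×49×1 + 24×48×48) mod 2352 = 220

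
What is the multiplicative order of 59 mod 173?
172

173 is prime, so ord(59) divides φ(173) = 172.
Divisors of 172: 1, 2, 4, 43, 86, 172.
Repeated squaring: 59^1 ≡ 59, 59^2 ≡ 21, 59^4 ≡ 95, 59^8 ≡ 29, 59^16 ≡ 149, 59^32 ≡ 57, 59^64 ≡ 135, 59^128 ≡ 60 (mod 173).
Test 59^d mod 173 for each divisor d in increasing order:
59^1 ≡ 59
59^2 ≡ 21
59^4 ≡ 95
59^43 = 59^32·59^8·59^2·59^1 ≡ 93
59^86 = 59^64·59^16·59^4·59^2 ≡ 172
59^172 = 59^128·59^32·59^8·59^4 ≡ 1  ← first divisor giving 1
The order is 172.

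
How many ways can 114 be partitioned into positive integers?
952050665

p(n) counts ways to write n as a sum of positive integers (order ignored).
Euler's pentagonal recurrence: p(k) = p(k-1) + p(k-2) - p(k-5) - p(k-7) + p(k-12) + p(k-15) - ... (offsets j(3j∓1)/2, signs ++--, p(0)=1, p(<0)=0).
DP table for k = 0..113: p(0)=1, p(1)=1, p(2)=2, p(3)=3, p(4)=5, p(5)=7, p(6)=11, p(7)=15, p(8)=22, p(9)=30, p(10)=42, p(11)=56, p(12)=77, p(13)=101, p(14)=135, p(15)=176, p(16)=231, p(17)=297, p(18)=385, p(19)=490, p(20)=627, p(21)=792, p(22)=1002, p(23)=1255, p(24)=1575, p(25)=1958, p(26)=2436, p(27)=3010, p(28)=3718, p(29)=4565, p(30)=5604, p(31)=6842, p(32)=8349, p(33)=10143, p(34)=12310, p(35)=14883, p(36)=17977, p(37)=21637, p(38)=26015, p(39)=31185, p(40)=37338, p(41)=44583, p(42)=53174, p(43)=63261, p(44)=75175, p(45)=89134, p(46)=105558, p(47)=124754, p(48)=147273, p(49)=173525, p(50)=204226, p(51)=239943, p(52)=281589, p(53)=329931, p(54)=386155, p(55)=451276, p(56)=526823, p(57)=614154, p(58)=715220, p(59)=831820, p(60)=966467, p(61)=1121505, p(62)=1300156, p(63)=1505499, p(64)=1741630, p(65)=2012558, p(66)=2323520, p(67)=2679689, p(68)=3087735, p(69)=3554345, p(70)=4087968, p(71)=4697205, p(72)=5392783, p(73)=6185689, p(74)=7089500, p(75)=8118264, p(76)=9289091, p(77)=10619863, p(78)=12132164, p(79)=13848650, p(80)=15796476, p(81)=18004327, p(82)=20506255, p(83)=23338469, p(84)=26543660, p(85)=30167357, p(86)=34262962, p(87)=38887673, p(88)=44108109, p(89)=49995925, p(90)=56634173, p(91)=64112359, p(92)=72533807, p(93)=82010177, p(94)=92669720, p(95)=104651419, p(96)=118114304, p(97)=133230930, p(98)=150198136, p(99)=169229875, p(100)=190569292, p(101)=214481126, p(102)=241265379, p(103)=271248950, p(104)=304801365, p(105)=342325709, p(106)=384276336, p(107)=431149389, p(108)=483502844, p(109)=541946240, p(110)=607163746, p(111)=679903203, p(112)=761002156, p(113)=851376628.
Final step: p(114) = p(113) + p(112) - p(109) - p(107) + p(102) + p(99) - p(92) - p(88) + p(79) + p(74) - p(63) - p(57) + p(44) + p(37) - p(22) - p(14)
= 851376628 + 761002156 - 541946240 - 431149389 + 241265379 + 169229875 - 72533807 - 44108109 + 13848650 + 7089500 - 1505499 - 614154 + 75175 + 21637 - 1002 - 135
= 952050665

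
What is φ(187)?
160

187 = 11 × 17
φ(n) = n × ∏(1 - 1/p) for each prime p dividing n
φ(187) = 187 × (1 - 1/11) × (1 - 1/17) = 160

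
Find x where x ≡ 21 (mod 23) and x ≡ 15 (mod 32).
527

Using Chinese Remainder Theorem:
M = 23 × 32 = 736
M1 = 32, M2 = 23
y1 = 32^(-1) mod 23 = 18
y2 = 23^(-1) mod 32 = 7
x = (21×32×18 + 15×23×7) mod 736 = 527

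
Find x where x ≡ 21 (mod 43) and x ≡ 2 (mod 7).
107

Using Chinese Remainder Theorem:
M = 43 × 7 = 301
M1 = 7, M2 = 43
y1 = 7^(-1) mod 43 = 37
y2 = 43^(-1) mod 7 = 1
x = (21×7×37 + 2×43×1) mod 301 = 107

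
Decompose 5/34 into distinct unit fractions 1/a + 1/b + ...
1/7 + 1/238

Greedy algorithm:
5/34: ceiling(34/5) = 7, use 1/7
1/238: ceiling(238/1) = 238, use 1/238
Result: 5/34 = 1/7 + 1/238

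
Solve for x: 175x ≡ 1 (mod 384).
79

gcd(175, 384) = 1, so the inverse exists.
Extended Euclidean algorithm on (384, 175):
384 = 2 × 175 + 34  ⟹  34 = (1)·384 + (-2)·175
175 = 5 × 34 + 5  ⟹  5 = (-5)·384 + (11)·175
34 = 6 × 5 + 4  ⟹  4 = (31)·384 + (-68)·175
5 = 1 × 4 + 1  ⟹  1 = (-36)·384 + (79)·175
So (79)·175 ≡ 1 (mod 384), i.e. 175^(-1) ≡ 79 (mod 384).
Check: 175 × 79 = 13825 ≡ 1 (mod 384)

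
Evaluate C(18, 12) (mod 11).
7

Using Lucas' theorem:
Write n=18 and k=12 in base 11:
n in base 11: [1, 7]
k in base 11: [1, 1]
C(18,12) mod 11 = ∏ C(n_i, k_i) mod 11
Digit binomials (mod 11): C(1,1) = 1; C(7,1) = 7
Product: 1 × 7 = 7 ≡ 7 (mod 11)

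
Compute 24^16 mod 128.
0

Repeated squaring. Binary of 16 = 10000.
24^1 ≡ 24 (mod 128); 24^2 ≡ 64 (mod 128); 24^4 ≡ 0 (mod 128); 24^8 ≡ 0 (mod 128); 24^16 ≡ 0 (mod 128)
24^16 = 24^16 ≡ 0 (mod 128)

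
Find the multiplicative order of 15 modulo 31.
10

31 is prime, so ord(15) divides φ(31) = 30.
Divisors of 30: 1, 2, 3, 5, 6, 10, 15, 30.
Repeated squaring: 15^1 ≡ 15, 15^2 ≡ 8, 15^4 ≡ 2, 15^8 ≡ 4, 15^16 ≡ 16 (mod 31).
Test 15^d mod 31 for each divisor d in increasing order:
15^1 ≡ 15
15^2 ≡ 8
15^3 = 15^2·15^1 ≡ 27
15^5 = 15^4·15^1 ≡ 30
15^6 = 15^4·15^2 ≡ 16
15^10 = 15^8·15^2 ≡ 1  ← first divisor giving 1
The order is 10.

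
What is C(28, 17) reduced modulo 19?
0

Using Lucas' theorem:
Write n=28 and k=17 in base 19:
n in base 19: [1, 9]
k in base 19: [0, 17]
C(28,17) mod 19 = ∏ C(n_i, k_i) mod 19
Digit binomials (mod 19): C(1,0) = 1; C(9,17) = 0 (k_i > n_i)
Product: 1 × 0 = 0 ≡ 0 (mod 19)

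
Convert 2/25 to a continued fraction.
[0; 12, 2]

Euclidean algorithm steps:
2 = 0 × 25 + 2
25 = 12 × 2 + 1
2 = 2 × 1 + 0
Continued fraction: [0; 12, 2]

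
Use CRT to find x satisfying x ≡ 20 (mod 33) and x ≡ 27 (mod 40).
1307

Using Chinese Remainder Theorem:
M = 33 × 40 = 1320
M1 = 40, M2 = 33
y1 = 40^(-1) mod 33 = 19
y2 = 33^(-1) mod 40 = 17
x = (20×40×19 + 27×33×17) mod 1320 = 1307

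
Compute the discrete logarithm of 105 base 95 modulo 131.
54

Baby-step giant-step with step n = ⌈√131⌉ = 12.
Baby steps 95^j mod 131 (j:value) for j=0..11: 0:1, 1:95, 2:117, 3:111, 4:65, 5:18, 6:7, 7:10, 8:33, 9:122, 10:62, 11:126.
Giant-step multiplier: 95^(-12) ≡ 95^(130-12) = 95^118 ≡ 123 (mod 131).
Giant steps γ_i = 105·123^i mod 131: γ_0=105, γ_1=77, γ_2=39, γ_3=81, γ_4=7 (in table at j=6).
x = i·n + j = 4·12 + 6 = 54.
Check: 95^54 ≡ 105 (mod 131).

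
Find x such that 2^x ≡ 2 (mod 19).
1

Baby-step giant-step with step n = ⌈√19⌉ = 5.
Baby steps 2^j mod 19 (j:value) for j=0..4: 0:1, 1:2, 2:4, 3:8, 4:16.
h = 2 is already in the table at j=1, so x = 1.
Check: 2^1 ≡ 2 (mod 19).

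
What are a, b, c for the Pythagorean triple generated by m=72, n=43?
(3335, 6192, 7033)

Euclid's formula: a = m² - n², b = 2mn, c = m² + n²
m = 72, n = 43
a = 72² - 43² = 5184 - 1849 = 3335
b = 2 × 72 × 43 = 6192
c = 72² + 43² = 5184 + 1849 = 7033
Verification: 3335² + 6192² = 11122225 + 38340864 = 49463089 = 7033² ✓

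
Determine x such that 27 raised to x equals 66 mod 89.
63

Baby-step giant-step with step n = ⌈√89⌉ = 10.
Baby steps 27^j mod 89 (j:value) for j=0..9: 0:1, 1:27, 2:17, 3:14, 4:22, 5:60, 6:18, 7:41, 8:39, 9:74.
Giant-step multiplier: 27^(-10) ≡ 27^(88-10) = 27^78 ≡ 69 (mod 89).
Giant steps γ_i = 66·69^i mod 89: γ_0=66, γ_1=15, γ_2=56, γ_3=37, γ_4=61, γ_5=26, γ_6=14 (in table at j=3).
x = i·n + j = 6·10 + 3 = 63.
Check: 27^63 ≡ 66 (mod 89).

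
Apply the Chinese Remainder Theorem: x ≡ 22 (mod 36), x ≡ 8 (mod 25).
58

Using Chinese Remainder Theorem:
M = 36 × 25 = 900
M1 = 25, M2 = 36
y1 = 25^(-1) mod 36 = 13
y2 = 36^(-1) mod 25 = 16
x = (22×25×13 + 8×36×16) mod 900 = 58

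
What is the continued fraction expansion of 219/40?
[5; 2, 9, 2]

Euclidean algorithm steps:
219 = 5 × 40 + 19
40 = 2 × 19 + 2
19 = 9 × 2 + 1
2 = 2 × 1 + 0
Continued fraction: [5; 2, 9, 2]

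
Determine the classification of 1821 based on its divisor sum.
deficient

Proper divisors of 1821: sum = 1 + 3 + 607 = 611
Since 611 < 1821, 1821 is deficient.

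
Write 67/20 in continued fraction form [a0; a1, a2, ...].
[3; 2, 1, 6]

Euclidean algorithm steps:
67 = 3 × 20 + 7
20 = 2 × 7 + 6
7 = 1 × 6 + 1
6 = 6 × 1 + 0
Continued fraction: [3; 2, 1, 6]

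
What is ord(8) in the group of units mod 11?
10

11 is prime, so ord(8) divides φ(11) = 10.
Divisors of 10: 1, 2, 5, 10.
Repeated squaring: 8^1 ≡ 8, 8^2 ≡ 9, 8^4 ≡ 4, 8^8 ≡ 5 (mod 11).
Test 8^d mod 11 for each divisor d in increasing order:
8^1 ≡ 8
8^2 ≡ 9
8^5 = 8^4·8^1 ≡ 10
8^10 = 8^8·8^2 ≡ 1  ← first divisor giving 1
The order is 10.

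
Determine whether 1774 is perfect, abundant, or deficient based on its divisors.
deficient

Proper divisors of 1774: sum = 1 + 2 + 887 = 890
Since 890 < 1774, 1774 is deficient.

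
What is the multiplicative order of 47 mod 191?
190

191 is prime, so ord(47) divides φ(191) = 190.
Divisors of 190: 1, 2, 5, 10, 19, 38, 95, 190.
Repeated squaring: 47^1 ≡ 47, 47^2 ≡ 108, 47^4 ≡ 13, 47^8 ≡ 169, 47^16 ≡ 102, 47^32 ≡ 90, 47^64 ≡ 78, 47^128 ≡ 163 (mod 191).
Test 47^d mod 191 for each divisor d in increasing order:
47^1 ≡ 47
47^2 ≡ 108
47^5 = 47^4·47^1 ≡ 38
47^10 = 47^8·47^2 ≡ 107
47^19 = 47^16·47^2·47^1 ≡ 142
47^38 = 47^32·47^4·47^2 ≡ 109
47^95 = 47^64·47^16·47^8·47^4·47^2·47^1 ≡ 190
47^190 = 47^128·47^32·47^16·47^8·47^4·47^2 ≡ 1  ← first divisor giving 1
The order is 190.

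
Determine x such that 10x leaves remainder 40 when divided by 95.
x ≡ 4 (mod 19)

gcd(10, 95) = 5, which divides 40, so solutions exist.
Divide through by 5: 2x ≡ 8 (mod 19).
Find 2^(-1) mod 19 by the extended Euclidean algorithm:
19 = 9 × 2 + 1  ⟹  1 = (1)·19 + (-9)·2
So (-9)·2 ≡ 1 (mod 19), i.e. 2^(-1) ≡ -9 ≡ 10 (mod 19).
x ≡ 10 × 8 = 80 ≡ 4 (mod 19).
Check: 10 × 4 = 40 ≡ 40 (mod 95).
x ≡ 4 (mod 19), giving 5 solutions mod 95.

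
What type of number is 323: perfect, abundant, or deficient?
deficient

Proper divisors of 323: sum = 1 + 17 + 19 = 37
Since 37 < 323, 323 is deficient.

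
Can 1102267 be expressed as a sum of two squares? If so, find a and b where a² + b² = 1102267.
Not possible

Factorization: 1102267 = 31^3 × 37
By Fermat: n is sum of two squares iff every prime p ≡ 3 (mod 4) appears to even power.
Prime(s) ≡ 3 (mod 4) with odd exponent: [(31, 3)]
Therefore 1102267 cannot be expressed as a² + b².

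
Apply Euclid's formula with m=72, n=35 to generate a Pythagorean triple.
(3959, 5040, 6409)

Euclid's formula: a = m² - n², b = 2mn, c = m² + n²
m = 72, n = 35
a = 72² - 35² = 5184 - 1225 = 3959
b = 2 × 72 × 35 = 5040
c = 72² + 35² = 5184 + 1225 = 6409
Verification: 3959² + 5040² = 15673681 + 25401600 = 41075281 = 6409² ✓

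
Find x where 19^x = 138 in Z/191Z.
104

Baby-step giant-step with step n = ⌈√191⌉ = 14.
Baby steps 19^j mod 191 (j:value) for j=0..13: 0:1, 1:19, 2:170, 3:174, 4:59, 5:166, 6:98, 7:143, 8:43, 9:53, 10:52, 11:33, 12:54, 13:71.
Giant-step multiplier: 19^(-14) ≡ 19^(190-14) = 19^176 ≡ 16 (mod 191).
Giant steps γ_i = 138·16^i mod 191: γ_0=138, γ_1=107, γ_2=184, γ_3=79, γ_4=118, γ_5=169, γ_6=30, γ_7=98 (in table at j=6).
x = i·n + j = 7·14 + 6 = 104.
Check: 19^104 ≡ 138 (mod 191).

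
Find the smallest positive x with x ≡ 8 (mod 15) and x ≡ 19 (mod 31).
143

Using Chinese Remainder Theorem:
M = 15 × 31 = 465
M1 = 31, M2 = 15
y1 = 31^(-1) mod 15 = 1
y2 = 15^(-1) mod 31 = 29
x = (8×31×1 + 19×15×29) mod 465 = 143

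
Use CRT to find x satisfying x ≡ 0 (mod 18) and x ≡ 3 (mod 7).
108

Using Chinese Remainder Theorem:
M = 18 × 7 = 126
M1 = 7, M2 = 18
y1 = 7^(-1) mod 18 = 13
y2 = 18^(-1) mod 7 = 2
x = (0×7×13 + 3×18×2) mod 126 = 108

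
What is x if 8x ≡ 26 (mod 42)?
x ≡ 19 (mod 21)

gcd(8, 42) = 2, which divides 26, so solutions exist.
Divide through by 2: 4x ≡ 13 (mod 21).
Find 4^(-1) mod 21 by the extended Euclidean algorithm:
21 = 5 × 4 + 1  ⟹  1 = (1)·21 + (-5)·4
So (-5)·4 ≡ 1 (mod 21), i.e. 4^(-1) ≡ -5 ≡ 16 (mod 21).
x ≡ 16 × 13 = 208 ≡ 19 (mod 21).
Check: 8 × 19 = 152 ≡ 26 (mod 42).
x ≡ 19 (mod 21), giving 2 solutions mod 42.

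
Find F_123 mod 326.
312

Matrix identity: Q^n = [[F_(n+1), F_n], [F_n, F_(n-1)]] with Q = [[1,1],[1,0]].
n = 123 = 1111011₂. Square-and-multiply, entries mod 326:
Q^1 = [[1,1],[1,0]]
Q^3 = (Q^1)²·Q = [[3,2],[2,1]]
Q^7 = (Q^3)²·Q = [[21,13],[13,8]]
Q^15 = (Q^7)²·Q = [[9,284],[284,51]]
Q^30 = (Q^15)² = [[215,88],[88,127]]
Q^61 = (Q^30)²·Q = [[283,179],[179,104]]
Q^123 = (Q^61)²·Q = [[147,312],[312,161]]
F_123 mod 326 = Q^123[0][1] = 312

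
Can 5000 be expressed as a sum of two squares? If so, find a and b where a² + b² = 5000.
10² + 70² (a=10, b=70)

Factorization: 5000 = 2^3 × 5^4
By Fermat: n is sum of two squares iff every prime p ≡ 3 (mod 4) appears to even power.
All primes ≡ 3 (mod 4) appear to even power.
Search a = 0, 1, 2, … for 5000 - a² a perfect square: first hit at a = 10: 5000 - 100 = 4900 = 70².
5000 = 10² + 70² = 100 + 4900 ✓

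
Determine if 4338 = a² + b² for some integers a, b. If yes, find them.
33² + 57² (a=33, b=57)

Factorization: 4338 = 2 × 3^2 × 241
By Fermat: n is sum of two squares iff every prime p ≡ 3 (mod 4) appears to even power.
All primes ≡ 3 (mod 4) appear to even power.
Search a = 0, 1, 2, … for 4338 - a² a perfect square: first hit at a = 33: 4338 - 1089 = 3249 = 57².
4338 = 33² + 57² = 1089 + 3249 ✓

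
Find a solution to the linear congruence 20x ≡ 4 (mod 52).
x ≡ 8 (mod 13)

gcd(20, 52) = 4, which divides 4, so solutions exist.
Divide through by 4: 5x ≡ 1 (mod 13).
Find 5^(-1) mod 13 by the extended Euclidean algorithm:
13 = 2 × 5 + 3  ⟹  3 = (1)·13 + (-2)·5
5 = 1 × 3 + 2  ⟹  2 = (-1)·13 + (3)·5
3 = 1 × 2 + 1  ⟹  1 = (2)·13 + (-5)·5
So (-5)·5 ≡ 1 (mod 13), i.e. 5^(-1) ≡ -5 ≡ 8 (mod 13).
x ≡ 8 × 1 = 8 ≡ 8 (mod 13).
Check: 20 × 8 = 160 ≡ 4 (mod 52).
x ≡ 8 (mod 13), giving 4 solutions mod 52.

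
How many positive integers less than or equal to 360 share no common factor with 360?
96

360 = 2^3 × 3^2 × 5
φ(n) = n × ∏(1 - 1/p) for each prime p dividing n
φ(360) = 360 × (1 - 1/2) × (1 - 1/3) × (1 - 1/5) = 96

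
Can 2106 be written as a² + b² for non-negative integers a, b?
9² + 45² (a=9, b=45)

Factorization: 2106 = 2 × 3^4 × 13
By Fermat: n is sum of two squares iff every prime p ≡ 3 (mod 4) appears to even power.
All primes ≡ 3 (mod 4) appear to even power.
Search a = 0, 1, 2, … for 2106 - a² a perfect square: first hit at a = 9: 2106 - 81 = 2025 = 45².
2106 = 9² + 45² = 81 + 2025 ✓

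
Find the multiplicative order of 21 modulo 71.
70

71 is prime, so ord(21) divides φ(71) = 70.
Divisors of 70: 1, 2, 5, 7, 10, 14, 35, 70.
Repeated squaring: 21^1 ≡ 21, 21^2 ≡ 15, 21^4 ≡ 12, 21^8 ≡ 2, 21^16 ≡ 4, 21^32 ≡ 16, 21^64 ≡ 43 (mod 71).
Test 21^d mod 71 for each divisor d in increasing order:
21^1 ≡ 21
21^2 ≡ 15
21^5 = 21^4·21^1 ≡ 39
21^7 = 21^4·21^2·21^1 ≡ 17
21^10 = 21^8·21^2 ≡ 30
21^14 = 21^8·21^4·21^2 ≡ 5
21^35 = 21^32·21^2·21^1 ≡ 70
21^70 = 21^64·21^4·21^2 ≡ 1  ← first divisor giving 1
The order is 70.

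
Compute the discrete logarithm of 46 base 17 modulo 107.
57

Baby-step giant-step with step n = ⌈√107⌉ = 11.
Baby steps 17^j mod 107 (j:value) for j=0..10: 0:1, 1:17, 2:75, 3:98, 4:61, 5:74, 6:81, 7:93, 8:83, 9:20, 10:19.
Giant-step multiplier: 17^(-11) ≡ 17^(106-11) = 17^95 ≡ 54 (mod 107).
Giant steps γ_i = 46·54^i mod 107: γ_0=46, γ_1=23, γ_2=65, γ_3=86, γ_4=43, γ_5=75 (in table at j=2).
x = i·n + j = 5·11 + 2 = 57.
Check: 17^57 ≡ 46 (mod 107).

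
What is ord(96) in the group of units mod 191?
95

191 is prime, so ord(96) divides φ(191) = 190.
Divisors of 190: 1, 2, 5, 10, 19, 38, 95, 190.
Repeated squaring: 96^1 ≡ 96, 96^2 ≡ 48, 96^4 ≡ 12, 96^8 ≡ 144, 96^16 ≡ 108, 96^32 ≡ 13, 96^64 ≡ 169, 96^128 ≡ 102 (mod 191).
Test 96^d mod 191 for each divisor d in increasing order:
96^1 ≡ 96
96^2 ≡ 48
96^5 = 96^4·96^1 ≡ 6
96^10 = 96^8·96^2 ≡ 36
96^19 = 96^16·96^2·96^1 ≡ 109
96^38 = 96^32·96^4·96^2 ≡ 39
96^95 = 96^64·96^16·96^8·96^4·96^2·96^1 ≡ 1  ← first divisor giving 1
The order is 95.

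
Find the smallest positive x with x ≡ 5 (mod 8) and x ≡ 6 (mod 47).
53

Using Chinese Remainder Theorem:
M = 8 × 47 = 376
M1 = 47, M2 = 8
y1 = 47^(-1) mod 8 = 7
y2 = 8^(-1) mod 47 = 6
x = (5×47×7 + 6×8×6) mod 376 = 53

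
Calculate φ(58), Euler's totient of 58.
28

58 = 2 × 29
φ(n) = n × ∏(1 - 1/p) for each prime p dividing n
φ(58) = 58 × (1 - 1/2) × (1 - 1/29) = 28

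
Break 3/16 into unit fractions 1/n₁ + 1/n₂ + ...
1/6 + 1/48

Greedy algorithm:
3/16: ceiling(16/3) = 6, use 1/6
1/48: ceiling(48/1) = 48, use 1/48
Result: 3/16 = 1/6 + 1/48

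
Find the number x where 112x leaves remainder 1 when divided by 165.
28

gcd(112, 165) = 1, so the inverse exists.
Extended Euclidean algorithm on (165, 112):
165 = 1 × 112 + 53  ⟹  53 = (1)·165 + (-1)·112
112 = 2 × 53 + 6  ⟹  6 = (-2)·165 + (3)·112
53 = 8 × 6 + 5  ⟹  5 = (17)·165 + (-25)·112
6 = 1 × 5 + 1  ⟹  1 = (-19)·165 + (28)·112
So (28)·112 ≡ 1 (mod 165), i.e. 112^(-1) ≡ 28 (mod 165).
Check: 112 × 28 = 3136 ≡ 1 (mod 165)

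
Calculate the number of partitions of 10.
42

p(n) counts ways to write n as a sum of positive integers (order ignored).
Examples: 10; 9 + 1; 8 + 2; 8 + 1 + 1; 7 + 3; ... (42 total)
p(10) = 42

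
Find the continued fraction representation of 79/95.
[0; 1, 4, 1, 15]

Euclidean algorithm steps:
79 = 0 × 95 + 79
95 = 1 × 79 + 16
79 = 4 × 16 + 15
16 = 1 × 15 + 1
15 = 15 × 1 + 0
Continued fraction: [0; 1, 4, 1, 15]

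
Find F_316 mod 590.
207

Matrix identity: Q^n = [[F_(n+1), F_n], [F_n, F_(n-1)]] with Q = [[1,1],[1,0]].
n = 316 = 100111100₂. Square-and-multiply, entries mod 590:
Q^1 = [[1,1],[1,0]]
Q^2 = (Q^1)² = [[2,1],[1,1]]
Q^4 = (Q^2)² = [[5,3],[3,2]]
Q^9 = (Q^4)²·Q = [[55,34],[34,21]]
Q^19 = (Q^9)²·Q = [[275,51],[51,224]]
Q^39 = (Q^19)²·Q = [[425,346],[346,79]]
Q^79 = (Q^39)²·Q = [[365,31],[31,334]]
Q^158 = (Q^79)² = [[256,429],[429,417]]
Q^316 = (Q^158)² = [[7,207],[207,390]]
F_316 mod 590 = Q^316[0][1] = 207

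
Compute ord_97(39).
96

97 is prime, so ord(39) divides φ(97) = 96.
Divisors of 96: 1, 2, 3, 4, 6, 8, 12, 16, 24, 32, 48, 96.
Repeated squaring: 39^1 ≡ 39, 39^2 ≡ 66, 39^4 ≡ 88, 39^8 ≡ 81, 39^16 ≡ 62, 39^32 ≡ 61, 39^64 ≡ 35 (mod 97).
Test 39^d mod 97 for each divisor d in increasing order:
39^1 ≡ 39
39^2 ≡ 66
39^3 = 39^2·39^1 ≡ 52
39^4 ≡ 88
39^6 = 39^4·39^2 ≡ 85
39^8 ≡ 81
39^12 = 39^8·39^4 ≡ 47
39^16 ≡ 62
39^24 = 39^16·39^8 ≡ 75
39^32 ≡ 61
39^48 = 39^32·39^16 ≡ 96
39^96 = 39^64·39^32 ≡ 1  ← first divisor giving 1
The order is 96.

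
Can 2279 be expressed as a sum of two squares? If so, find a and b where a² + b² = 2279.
Not possible

Factorization: 2279 = 43 × 53
By Fermat: n is sum of two squares iff every prime p ≡ 3 (mod 4) appears to even power.
Prime(s) ≡ 3 (mod 4) with odd exponent: [(43, 1)]
Therefore 2279 cannot be expressed as a² + b².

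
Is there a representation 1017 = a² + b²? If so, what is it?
21² + 24² (a=21, b=24)

Factorization: 1017 = 3^2 × 113
By Fermat: n is sum of two squares iff every prime p ≡ 3 (mod 4) appears to even power.
All primes ≡ 3 (mod 4) appear to even power.
Search a = 0, 1, 2, … for 1017 - a² a perfect square: first hit at a = 21: 1017 - 441 = 576 = 24².
1017 = 21² + 24² = 441 + 576 ✓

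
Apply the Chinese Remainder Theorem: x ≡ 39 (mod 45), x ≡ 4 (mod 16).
84

Using Chinese Remainder Theorem:
M = 45 × 16 = 720
M1 = 16, M2 = 45
y1 = 16^(-1) mod 45 = 31
y2 = 45^(-1) mod 16 = 5
x = (39×16×31 + 4×45×5) mod 720 = 84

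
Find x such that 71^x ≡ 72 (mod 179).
55

Baby-step giant-step with step n = ⌈√179⌉ = 14.
Baby steps 71^j mod 179 (j:value) for j=0..13: 0:1, 1:71, 2:29, 3:90, 4:125, 5:104, 6:45, 7:152, 8:52, 9:112, 10:76, 11:26, 12:56, 13:38.
Giant-step multiplier: 71^(-14) ≡ 71^(178-14) = 71^164 ≡ 124 (mod 179).
Giant steps γ_i = 72·124^i mod 179: γ_0=72, γ_1=157, γ_2=136, γ_3=38 (in table at j=13).
x = i·n + j = 3·14 + 13 = 55.
Check: 71^55 ≡ 72 (mod 179).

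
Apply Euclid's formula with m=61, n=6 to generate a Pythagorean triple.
(3685, 732, 3757)

Euclid's formula: a = m² - n², b = 2mn, c = m² + n²
m = 61, n = 6
a = 61² - 6² = 3721 - 36 = 3685
b = 2 × 61 × 6 = 732
c = 61² + 6² = 3721 + 36 = 3757
Verification: 3685² + 732² = 13579225 + 535824 = 14115049 = 3757² ✓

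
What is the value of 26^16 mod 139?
107

Repeated squaring. Binary of 16 = 10000.
26^1 ≡ 26 (mod 139); 26^2 ≡ 120 (mod 139); 26^4 ≡ 83 (mod 139); 26^8 ≡ 78 (mod 139); 26^16 ≡ 107 (mod 139)
26^16 = 26^16 ≡ 107 (mod 139)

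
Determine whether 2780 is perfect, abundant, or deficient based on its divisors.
abundant

Proper divisors of 2780: sum = 1 + 2 + 4 + 5 + 10 + 20 + 139 + 278 + 556 + 695 + 1390 = 3100
Since 3100 > 2780, 2780 is abundant.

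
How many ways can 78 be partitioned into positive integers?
12132164

p(n) counts ways to write n as a sum of positive integers (order ignored).
Euler's pentagonal recurrence: p(k) = p(k-1) + p(k-2) - p(k-5) - p(k-7) + p(k-12) + p(k-15) - ... (offsets j(3j∓1)/2, signs ++--, p(0)=1, p(<0)=0).
DP table for k = 0..77: p(0)=1, p(1)=1, p(2)=2, p(3)=3, p(4)=5, p(5)=7, p(6)=11, p(7)=15, p(8)=22, p(9)=30, p(10)=42, p(11)=56, p(12)=77, p(13)=101, p(14)=135, p(15)=176, p(16)=231, p(17)=297, p(18)=385, p(19)=490, p(20)=627, p(21)=792, p(22)=1002, p(23)=1255, p(24)=1575, p(25)=1958, p(26)=2436, p(27)=3010, p(28)=3718, p(29)=4565, p(30)=5604, p(31)=6842, p(32)=8349, p(33)=10143, p(34)=12310, p(35)=14883, p(36)=17977, p(37)=21637, p(38)=26015, p(39)=31185, p(40)=37338, p(41)=44583, p(42)=53174, p(43)=63261, p(44)=75175, p(45)=89134, p(46)=105558, p(47)=124754, p(48)=147273, p(49)=173525, p(50)=204226, p(51)=239943, p(52)=281589, p(53)=329931, p(54)=386155, p(55)=451276, p(56)=526823, p(57)=614154, p(58)=715220, p(59)=831820, p(60)=966467, p(61)=1121505, p(62)=1300156, p(63)=1505499, p(64)=1741630, p(65)=2012558, p(66)=2323520, p(67)=2679689, p(68)=3087735, p(69)=3554345, p(70)=4087968, p(71)=4697205, p(72)=5392783, p(73)=6185689, p(74)=7089500, p(75)=8118264, p(76)=9289091, p(77)=10619863.
Final step: p(78) = p(77) + p(76) - p(73) - p(71) + p(66) + p(63) - p(56) - p(52) + p(43) + p(38) - p(27) - p(21) + p(8) + p(1)
= 10619863 + 9289091 - 6185689 - 4697205 + 2323520 + 1505499 - 526823 - 281589 + 63261 + 26015 - 3010 - 792 + 22 + 1
= 12132164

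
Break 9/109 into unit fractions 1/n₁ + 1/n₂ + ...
1/13 + 1/178 + 1/36033 + 1/1817691892 + 1/8260009533788657268

Greedy algorithm:
9/109: ceiling(109/9) = 13, use 1/13
8/1417: ceiling(1417/8) = 178, use 1/178
7/252226: ceiling(252226/7) = 36033, use 1/36033
5/9088459458: ceiling(9088459458/5) = 1817691892, use 1/1817691892
1/8260009533788657268: ceiling(8260009533788657268/1) = 8260009533788657268, use 1/8260009533788657268
Result: 9/109 = 1/13 + 1/178 + 1/36033 + 1/1817691892 + 1/8260009533788657268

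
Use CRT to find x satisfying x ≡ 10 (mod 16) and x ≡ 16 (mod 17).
186

Using Chinese Remainder Theorem:
M = 16 × 17 = 272
M1 = 17, M2 = 16
y1 = 17^(-1) mod 16 = 1
y2 = 16^(-1) mod 17 = 16
x = (10×17×1 + 16×16×16) mod 272 = 186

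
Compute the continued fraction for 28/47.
[0; 1, 1, 2, 9]

Euclidean algorithm steps:
28 = 0 × 47 + 28
47 = 1 × 28 + 19
28 = 1 × 19 + 9
19 = 2 × 9 + 1
9 = 9 × 1 + 0
Continued fraction: [0; 1, 1, 2, 9]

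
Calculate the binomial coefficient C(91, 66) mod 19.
13

Using Lucas' theorem:
Write n=91 and k=66 in base 19:
n in base 19: [4, 15]
k in base 19: [3, 9]
C(91,66) mod 19 = ∏ C(n_i, k_i) mod 19
Digit binomials (mod 19): C(4,3) = 4; C(15,9) = 5005 ≡ 8
Product: 4 × 8 = 32 ≡ 13 (mod 19)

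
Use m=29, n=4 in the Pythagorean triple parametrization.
(825, 232, 857)

Euclid's formula: a = m² - n², b = 2mn, c = m² + n²
m = 29, n = 4
a = 29² - 4² = 841 - 16 = 825
b = 2 × 29 × 4 = 232
c = 29² + 4² = 841 + 16 = 857
Verification: 825² + 232² = 680625 + 53824 = 734449 = 857² ✓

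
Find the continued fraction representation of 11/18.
[0; 1, 1, 1, 1, 3]

Euclidean algorithm steps:
11 = 0 × 18 + 11
18 = 1 × 11 + 7
11 = 1 × 7 + 4
7 = 1 × 4 + 3
4 = 1 × 3 + 1
3 = 3 × 1 + 0
Continued fraction: [0; 1, 1, 1, 1, 3]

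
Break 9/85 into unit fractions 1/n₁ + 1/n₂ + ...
1/10 + 1/170

Greedy algorithm:
9/85: ceiling(85/9) = 10, use 1/10
1/170: ceiling(170/1) = 170, use 1/170
Result: 9/85 = 1/10 + 1/170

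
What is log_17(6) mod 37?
9

Baby-step giant-step with step n = ⌈√37⌉ = 7.
Baby steps 17^j mod 37 (j:value) for j=0..6: 0:1, 1:17, 2:30, 3:29, 4:12, 5:19, 6:27.
Giant-step multiplier: 17^(-7) ≡ 17^(36-7) = 17^29 ≡ 5 (mod 37).
Giant steps γ_i = 6·5^i mod 37: γ_0=6, γ_1=30 (in table at j=2).
x = i·n + j = 1·7 + 2 = 9.
Check: 17^9 ≡ 6 (mod 37).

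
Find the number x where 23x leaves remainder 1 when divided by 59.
18

gcd(23, 59) = 1, so the inverse exists.
Extended Euclidean algorithm on (59, 23):
59 = 2 × 23 + 13  ⟹  13 = (1)·59 + (-2)·23
23 = 1 × 13 + 10  ⟹  10 = (-1)·59 + (3)·23
13 = 1 × 10 + 3  ⟹  3 = (2)·59 + (-5)·23
10 = 3 × 3 + 1  ⟹  1 = (-7)·59 + (18)·23
So (18)·23 ≡ 1 (mod 59), i.e. 23^(-1) ≡ 18 (mod 59).
Check: 23 × 18 = 414 ≡ 1 (mod 59)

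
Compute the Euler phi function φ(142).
70

142 = 2 × 71
φ(n) = n × ∏(1 - 1/p) for each prime p dividing n
φ(142) = 142 × (1 - 1/2) × (1 - 1/71) = 70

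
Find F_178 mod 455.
29

Matrix identity: Q^n = [[F_(n+1), F_n], [F_n, F_(n-1)]] with Q = [[1,1],[1,0]].
n = 178 = 10110010₂. Square-and-multiply, entries mod 455:
Q^1 = [[1,1],[1,0]]
Q^2 = (Q^1)² = [[2,1],[1,1]]
Q^5 = (Q^2)²·Q = [[8,5],[5,3]]
Q^11 = (Q^5)²·Q = [[144,89],[89,55]]
Q^22 = (Q^11)² = [[447,421],[421,26]]
Q^44 = (Q^22)² = [[310,298],[298,12]]
Q^89 = (Q^44)²·Q = [[125,174],[174,406]]
Q^178 = (Q^89)² = [[401,29],[29,372]]
F_178 mod 455 = Q^178[0][1] = 29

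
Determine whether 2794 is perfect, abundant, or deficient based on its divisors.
deficient

Proper divisors of 2794: sum = 1 + 2 + 11 + 22 + 127 + 254 + 1397 = 1814
Since 1814 < 2794, 2794 is deficient.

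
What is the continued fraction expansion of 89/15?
[5; 1, 14]

Euclidean algorithm steps:
89 = 5 × 15 + 14
15 = 1 × 14 + 1
14 = 14 × 1 + 0
Continued fraction: [5; 1, 14]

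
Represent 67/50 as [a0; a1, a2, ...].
[1; 2, 1, 16]

Euclidean algorithm steps:
67 = 1 × 50 + 17
50 = 2 × 17 + 16
17 = 1 × 16 + 1
16 = 16 × 1 + 0
Continued fraction: [1; 2, 1, 16]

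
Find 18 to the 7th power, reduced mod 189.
81

Repeated squaring. Binary of 7 = 111.
18^1 ≡ 18 (mod 189); 18^2 ≡ 135 (mod 189); 18^4 ≡ 81 (mod 189)
18^7 = 18^1 × 18^2 × 18^4 ≡ 81 (mod 189)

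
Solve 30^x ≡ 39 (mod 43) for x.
3

Baby-step giant-step with step n = ⌈√43⌉ = 7.
Baby steps 30^j mod 43 (j:value) for j=0..6: 0:1, 1:30, 2:40, 3:39, 4:9, 5:12, 6:16.
h = 39 is already in the table at j=3, so x = 3.
Check: 30^3 ≡ 39 (mod 43).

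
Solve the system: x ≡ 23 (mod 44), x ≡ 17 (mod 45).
287

Using Chinese Remainder Theorem:
M = 44 × 45 = 1980
M1 = 45, M2 = 44
y1 = 45^(-1) mod 44 = 1
y2 = 44^(-1) mod 45 = 44
x = (23×45×1 + 17×44×44) mod 1980 = 287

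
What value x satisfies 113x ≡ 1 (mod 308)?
169

gcd(113, 308) = 1, so the inverse exists.
Extended Euclidean algorithm on (308, 113):
308 = 2 × 113 + 82  ⟹  82 = (1)·308 + (-2)·113
113 = 1 × 82 + 31  ⟹  31 = (-1)·308 + (3)·113
82 = 2 × 31 + 20  ⟹  20 = (3)·308 + (-8)·113
31 = 1 × 20 + 11  ⟹  11 = (-4)·308 + (11)·113
20 = 1 × 11 + 9  ⟹  9 = (7)·308 + (-19)·113
11 = 1 × 9 + 2  ⟹  2 = (-11)·308 + (30)·113
9 = 4 × 2 + 1  ⟹  1 = (51)·308 + (-139)·113
So (-139)·113 ≡ 1 (mod 308), i.e. 113^(-1) ≡ -139 ≡ 169 (mod 308).
Check: 113 × 169 = 19097 ≡ 1 (mod 308)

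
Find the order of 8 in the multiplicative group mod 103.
17

103 is prime, so ord(8) divides φ(103) = 102.
Divisors of 102: 1, 2, 3, 6, 17, 34, 51, 102.
Repeated squaring: 8^1 ≡ 8, 8^2 ≡ 64, 8^4 ≡ 79, 8^8 ≡ 61, 8^16 ≡ 13, 8^32 ≡ 66, 8^64 ≡ 30 (mod 103).
Test 8^d mod 103 for each divisor d in increasing order:
8^1 ≡ 8
8^2 ≡ 64
8^3 = 8^2·8^1 ≡ 100
8^6 = 8^4·8^2 ≡ 9
8^17 = 8^16·8^1 ≡ 1  ← first divisor giving 1
The order is 17.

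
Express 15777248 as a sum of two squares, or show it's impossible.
Not possible

Factorization: 15777248 = 2^5 × 79^3
By Fermat: n is sum of two squares iff every prime p ≡ 3 (mod 4) appears to even power.
Prime(s) ≡ 3 (mod 4) with odd exponent: [(79, 3)]
Therefore 15777248 cannot be expressed as a² + b².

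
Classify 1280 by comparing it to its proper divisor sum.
abundant

Proper divisors of 1280: sum = 1 + 2 + 4 + 5 + 8 + 10 + 16 + 20 + ... + 160 + 256 + 320 + 640 (17 divisors) = 1786
Since 1786 > 1280, 1280 is abundant.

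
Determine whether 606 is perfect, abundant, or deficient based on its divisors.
abundant

Proper divisors of 606: sum = 1 + 2 + 3 + 6 + 101 + 202 + 303 = 618
Since 618 > 606, 606 is abundant.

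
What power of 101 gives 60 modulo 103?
40

Baby-step giant-step with step n = ⌈√103⌉ = 11.
Baby steps 101^j mod 103 (j:value) for j=0..10: 0:1, 1:101, 2:4, 3:95, 4:16, 5:71, 6:64, 7:78, 8:50, 9:3, 10:97.
Giant-step multiplier: 101^(-11) ≡ 101^(102-11) = 101^91 ≡ 43 (mod 103).
Giant steps γ_i = 60·43^i mod 103: γ_0=60, γ_1=5, γ_2=9, γ_3=78 (in table at j=7).
x = i·n + j = 3·11 + 7 = 40.
Check: 101^40 ≡ 60 (mod 103).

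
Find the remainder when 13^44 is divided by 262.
35

Repeated squaring. Binary of 44 = 101100.
13^1 ≡ 13 (mod 262); 13^2 ≡ 169 (mod 262); 13^4 ≡ 3 (mod 262); 13^8 ≡ 9 (mod 262); 13^16 ≡ 81 (mod 262); 13^32 ≡ 11 (mod 262)
13^44 = 13^4 × 13^8 × 13^32 ≡ 35 (mod 262)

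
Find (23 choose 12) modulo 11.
2

Using Lucas' theorem:
Write n=23 and k=12 in base 11:
n in base 11: [2, 1]
k in base 11: [1, 1]
C(23,12) mod 11 = ∏ C(n_i, k_i) mod 11
Digit binomials (mod 11): C(2,1) = 2; C(1,1) = 1
Product: 2 × 1 = 2 ≡ 2 (mod 11)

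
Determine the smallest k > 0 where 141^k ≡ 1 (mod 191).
190

191 is prime, so ord(141) divides φ(191) = 190.
Divisors of 190: 1, 2, 5, 10, 19, 38, 95, 190.
Repeated squaring: 141^1 ≡ 141, 141^2 ≡ 17, 141^4 ≡ 98, 141^8 ≡ 54, 141^16 ≡ 51, 141^32 ≡ 118, 141^64 ≡ 172, 141^128 ≡ 170 (mod 191).
Test 141^d mod 191 for each divisor d in increasing order:
141^1 ≡ 141
141^2 ≡ 17
141^5 = 141^4·141^1 ≡ 66
141^10 = 141^8·141^2 ≡ 154
141^19 = 141^16·141^2·141^1 ≡ 7
141^38 = 141^32·141^4·141^2 ≡ 49
141^95 = 141^64·141^16·141^8·141^4·141^2·141^1 ≡ 190
141^190 = 141^128·141^32·141^16·141^8·141^4·141^2 ≡ 1  ← first divisor giving 1
The order is 190.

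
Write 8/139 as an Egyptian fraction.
1/18 + 1/501 + 1/417834

Greedy algorithm:
8/139: ceiling(139/8) = 18, use 1/18
5/2502: ceiling(2502/5) = 501, use 1/501
1/417834: ceiling(417834/1) = 417834, use 1/417834
Result: 8/139 = 1/18 + 1/501 + 1/417834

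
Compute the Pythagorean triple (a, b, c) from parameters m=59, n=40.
(1881, 4720, 5081)

Euclid's formula: a = m² - n², b = 2mn, c = m² + n²
m = 59, n = 40
a = 59² - 40² = 3481 - 1600 = 1881
b = 2 × 59 × 40 = 4720
c = 59² + 40² = 3481 + 1600 = 5081
Verification: 1881² + 4720² = 3538161 + 22278400 = 25816561 = 5081² ✓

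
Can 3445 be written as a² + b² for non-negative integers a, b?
9² + 58² (a=9, b=58)

Factorization: 3445 = 5 × 13 × 53
By Fermat: n is sum of two squares iff every prime p ≡ 3 (mod 4) appears to even power.
All primes ≡ 3 (mod 4) appear to even power.
Search a = 0, 1, 2, … for 3445 - a² a perfect square: first hit at a = 9: 3445 - 81 = 3364 = 58².
3445 = 9² + 58² = 81 + 3364 ✓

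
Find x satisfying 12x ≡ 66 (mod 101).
x ≡ 56 (mod 101)

gcd(12, 101) = 1, which divides 66, so solutions exist.
Find 12^(-1) mod 101 by the extended Euclidean algorithm:
101 = 8 × 12 + 5  ⟹  5 = (1)·101 + (-8)·12
12 = 2 × 5 + 2  ⟹  2 = (-2)·101 + (17)·12
5 = 2 × 2 + 1  ⟹  1 = (5)·101 + (-42)·12
So (-42)·12 ≡ 1 (mod 101), i.e. 12^(-1) ≡ -42 ≡ 59 (mod 101).
x ≡ 59 × 66 = 3894 ≡ 56 (mod 101).
Check: 12 × 56 = 672 ≡ 66 (mod 101).
Unique solution: x ≡ 56 (mod 101)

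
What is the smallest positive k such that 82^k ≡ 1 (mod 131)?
130

131 is prime, so ord(82) divides φ(131) = 130.
Divisors of 130: 1, 2, 5, 10, 13, 26, 65, 130.
Repeated squaring: 82^1 ≡ 82, 82^2 ≡ 43, 82^4 ≡ 15, 82^8 ≡ 94, 82^16 ≡ 59, 82^32 ≡ 75, 82^64 ≡ 123, 82^128 ≡ 64 (mod 131).
Test 82^d mod 131 for each divisor d in increasing order:
82^1 ≡ 82
82^2 ≡ 43
82^5 = 82^4·82^1 ≡ 51
82^10 = 82^8·82^2 ≡ 112
82^13 = 82^8·82^4·82^1 ≡ 78
82^26 = 82^16·82^8·82^2 ≡ 58
82^65 = 82^64·82^1 ≡ 130
82^130 = 82^128·82^2 ≡ 1  ← first divisor giving 1
The order is 130.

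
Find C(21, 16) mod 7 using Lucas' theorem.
0

Using Lucas' theorem:
Write n=21 and k=16 in base 7:
n in base 7: [3, 0]
k in base 7: [2, 2]
C(21,16) mod 7 = ∏ C(n_i, k_i) mod 7
Digit binomials (mod 7): C(3,2) = 3; C(0,2) = 0 (k_i > n_i)
Product: 3 × 0 = 0 ≡ 0 (mod 7)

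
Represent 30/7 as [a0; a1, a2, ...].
[4; 3, 2]

Euclidean algorithm steps:
30 = 4 × 7 + 2
7 = 3 × 2 + 1
2 = 2 × 1 + 0
Continued fraction: [4; 3, 2]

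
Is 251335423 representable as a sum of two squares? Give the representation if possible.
Not possible

Factorization: 251335423 = 73 × 151^3
By Fermat: n is sum of two squares iff every prime p ≡ 3 (mod 4) appears to even power.
Prime(s) ≡ 3 (mod 4) with odd exponent: [(151, 3)]
Therefore 251335423 cannot be expressed as a² + b².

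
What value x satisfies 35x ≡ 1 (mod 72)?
35

gcd(35, 72) = 1, so the inverse exists.
Extended Euclidean algorithm on (72, 35):
72 = 2 × 35 + 2  ⟹  2 = (1)·72 + (-2)·35
35 = 17 × 2 + 1  ⟹  1 = (-17)·72 + (35)·35
So (35)·35 ≡ 1 (mod 72), i.e. 35^(-1) ≡ 35 (mod 72).
Check: 35 × 35 = 1225 ≡ 1 (mod 72)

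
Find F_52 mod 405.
174

Matrix identity: Q^n = [[F_(n+1), F_n], [F_n, F_(n-1)]] with Q = [[1,1],[1,0]].
n = 52 = 110100₂. Square-and-multiply, entries mod 405:
Q^1 = [[1,1],[1,0]]
Q^3 = (Q^1)²·Q = [[3,2],[2,1]]
Q^6 = (Q^3)² = [[13,8],[8,5]]
Q^13 = (Q^6)²·Q = [[377,233],[233,144]]
Q^26 = (Q^13)² = [[398,298],[298,100]]
Q^52 = (Q^26)² = [[158,174],[174,389]]
F_52 mod 405 = Q^52[0][1] = 174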